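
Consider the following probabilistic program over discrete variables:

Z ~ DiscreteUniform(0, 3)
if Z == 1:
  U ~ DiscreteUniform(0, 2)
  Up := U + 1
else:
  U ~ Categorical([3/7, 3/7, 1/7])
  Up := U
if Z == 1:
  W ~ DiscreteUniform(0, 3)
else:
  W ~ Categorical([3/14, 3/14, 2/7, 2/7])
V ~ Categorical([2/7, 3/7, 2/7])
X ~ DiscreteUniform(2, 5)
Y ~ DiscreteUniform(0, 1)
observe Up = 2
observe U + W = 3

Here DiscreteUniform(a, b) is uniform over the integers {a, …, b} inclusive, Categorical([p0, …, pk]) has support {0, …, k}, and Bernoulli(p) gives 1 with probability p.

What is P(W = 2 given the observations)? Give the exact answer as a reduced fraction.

P(W = 2 | obs) = 49/103

Enumerate traces; 96 have nonzero weight after conditioning:
  (Z=0, U=2, W=1, V=0, X=2, Y=0) weight 3/10976
  (Z=0, U=2, W=1, V=0, X=2, Y=1) weight 3/10976
  (Z=0, U=2, W=1, V=0, X=3, Y=0) weight 3/10976
  (Z=0, U=2, W=1, V=0, X=3, Y=1) weight 3/10976
  (Z=0, U=2, W=1, V=0, X=4, Y=0) weight 3/10976
  (Z=0, U=2, W=1, V=0, X=4, Y=1) weight 3/10976
  (Z=0, U=2, W=1, V=0, X=5, Y=0) weight 3/10976
  (Z=0, U=2, W=1, V=0, X=5, Y=1) weight 3/10976
  (Z=1, U=1, W=2, V=0, X=2, Y=0) weight 1/1344
  … 87 more
Group by W:
  weight(W=1) = 9/392
  weight(W=2) = 1/48
Total weight = 9/392 + 1/48 = 103/2352
P(W=1 | obs) = 9/392 / 103/2352 = 54/103
P(W=2 | obs) = 1/48 / 103/2352 = 49/103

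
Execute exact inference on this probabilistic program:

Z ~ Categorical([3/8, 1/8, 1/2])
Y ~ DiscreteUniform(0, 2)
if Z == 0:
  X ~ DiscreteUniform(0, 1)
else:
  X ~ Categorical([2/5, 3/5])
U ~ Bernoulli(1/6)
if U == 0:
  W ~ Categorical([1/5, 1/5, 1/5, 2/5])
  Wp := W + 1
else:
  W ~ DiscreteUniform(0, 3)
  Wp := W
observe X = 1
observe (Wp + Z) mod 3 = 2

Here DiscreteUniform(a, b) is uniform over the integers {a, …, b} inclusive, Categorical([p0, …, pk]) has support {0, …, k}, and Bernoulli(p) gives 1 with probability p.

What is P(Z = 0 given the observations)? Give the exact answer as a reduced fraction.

Enumerate traces; 24 have nonzero weight after conditioning:
  (Z=0, Y=0, X=1, U=0, W=1) weight 1/96
  (Z=0, Y=0, X=1, U=1, W=2) weight 1/384
  (Z=0, Y=1, X=1, U=0, W=1) weight 1/96
  (Z=0, Y=1, X=1, U=1, W=2) weight 1/384
  (Z=0, Y=2, X=1, U=0, W=1) weight 1/96
  (Z=0, Y=2, X=1, U=1, W=2) weight 1/384
  (Z=1, Y=0, X=1, U=0, W=0) weight 1/240
  (Z=1, Y=0, X=1, U=0, W=3) weight 1/120
  (Z=2, Y=0, X=1, U=0, W=2) weight 1/60
  … 15 more
Group by Z:
  weight(Z=0) = 5/128
  weight(Z=1) = 13/320
  weight(Z=2) = 3/40
Total weight = 5/128 + 13/320 + 3/40 = 99/640
P(Z=0 | obs) = 5/128 / 99/640 = 25/99
P(Z=1 | obs) = 13/320 / 99/640 = 26/99
P(Z=2 | obs) = 3/40 / 99/640 = 16/33

P(Z = 0 | obs) = 25/99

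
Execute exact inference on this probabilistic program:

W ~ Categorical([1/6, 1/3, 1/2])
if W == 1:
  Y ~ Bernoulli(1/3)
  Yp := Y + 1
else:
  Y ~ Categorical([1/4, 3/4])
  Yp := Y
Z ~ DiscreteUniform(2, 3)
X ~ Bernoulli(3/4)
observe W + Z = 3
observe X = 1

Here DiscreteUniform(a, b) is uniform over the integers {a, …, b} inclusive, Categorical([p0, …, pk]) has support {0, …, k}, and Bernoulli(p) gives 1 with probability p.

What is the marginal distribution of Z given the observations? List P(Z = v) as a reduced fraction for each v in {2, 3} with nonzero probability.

Enumerate traces; 4 have nonzero weight after conditioning:
  (W=0, Y=0, Z=3, X=1) weight 1/64
  (W=0, Y=1, Z=3, X=1) weight 3/64
  (W=1, Y=0, Z=2, X=1) weight 1/12
  (W=1, Y=1, Z=2, X=1) weight 1/24
Group by Z:
  weight(Z=2) = 1/8
  weight(Z=3) = 1/16
Total weight = 1/8 + 1/16 = 3/16
P(Z=2 | obs) = 1/8 / 3/16 = 2/3
P(Z=3 | obs) = 1/16 / 3/16 = 1/3

P(Z=2) = 2/3, P(Z=3) = 1/3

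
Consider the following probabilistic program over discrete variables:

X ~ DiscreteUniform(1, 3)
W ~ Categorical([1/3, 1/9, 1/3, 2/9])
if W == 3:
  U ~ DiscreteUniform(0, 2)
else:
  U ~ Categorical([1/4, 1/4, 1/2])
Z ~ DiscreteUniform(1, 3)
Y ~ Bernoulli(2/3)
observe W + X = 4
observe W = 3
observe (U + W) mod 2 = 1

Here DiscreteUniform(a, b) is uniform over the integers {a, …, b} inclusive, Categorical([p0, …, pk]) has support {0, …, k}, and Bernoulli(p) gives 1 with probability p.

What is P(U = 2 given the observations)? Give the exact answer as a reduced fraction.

Enumerate traces; 12 have nonzero weight after conditioning:
  (X=1, W=3, U=0, Z=1, Y=0) weight 2/729
  (X=1, W=3, U=0, Z=1, Y=1) weight 4/729
  (X=1, W=3, U=0, Z=2, Y=0) weight 2/729
  (X=1, W=3, U=0, Z=2, Y=1) weight 4/729
  (X=1, W=3, U=0, Z=3, Y=0) weight 2/729
  (X=1, W=3, U=0, Z=3, Y=1) weight 4/729
  (X=1, W=3, U=2, Z=1, Y=0) weight 2/729
  (X=1, W=3, U=2, Z=1, Y=1) weight 4/729
  … 4 more
Group by U:
  weight(U=0) = 2/81
  weight(U=2) = 2/81
Total weight = 2/81 + 2/81 = 4/81
P(U=0 | obs) = 2/81 / 4/81 = 1/2
P(U=2 | obs) = 2/81 / 4/81 = 1/2

P(U = 2 | obs) = 1/2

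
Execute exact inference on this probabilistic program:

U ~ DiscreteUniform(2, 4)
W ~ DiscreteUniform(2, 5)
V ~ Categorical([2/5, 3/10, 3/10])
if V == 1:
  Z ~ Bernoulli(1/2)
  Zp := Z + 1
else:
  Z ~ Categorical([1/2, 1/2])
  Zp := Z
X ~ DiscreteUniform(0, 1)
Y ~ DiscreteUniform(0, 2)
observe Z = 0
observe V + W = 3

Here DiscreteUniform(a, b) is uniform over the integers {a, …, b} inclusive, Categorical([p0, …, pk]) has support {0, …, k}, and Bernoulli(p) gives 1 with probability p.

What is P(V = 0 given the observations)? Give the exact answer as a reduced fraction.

Enumerate traces; 36 have nonzero weight after conditioning:
  (U=2, W=2, V=1, Z=0, X=0, Y=0) weight 1/480
  (U=2, W=2, V=1, Z=0, X=0, Y=1) weight 1/480
  (U=2, W=2, V=1, Z=0, X=0, Y=2) weight 1/480
  (U=2, W=2, V=1, Z=0, X=1, Y=0) weight 1/480
  (U=2, W=2, V=1, Z=0, X=1, Y=1) weight 1/480
  (U=2, W=2, V=1, Z=0, X=1, Y=2) weight 1/480
  (U=2, W=3, V=0, Z=0, X=0, Y=0) weight 1/360
  (U=2, W=3, V=0, Z=0, X=0, Y=1) weight 1/360
  … 28 more
Group by V:
  weight(V=0) = 1/20
  weight(V=1) = 3/80
Total weight = 1/20 + 3/80 = 7/80
P(V=0 | obs) = 1/20 / 7/80 = 4/7
P(V=1 | obs) = 3/80 / 7/80 = 3/7

P(V = 0 | obs) = 4/7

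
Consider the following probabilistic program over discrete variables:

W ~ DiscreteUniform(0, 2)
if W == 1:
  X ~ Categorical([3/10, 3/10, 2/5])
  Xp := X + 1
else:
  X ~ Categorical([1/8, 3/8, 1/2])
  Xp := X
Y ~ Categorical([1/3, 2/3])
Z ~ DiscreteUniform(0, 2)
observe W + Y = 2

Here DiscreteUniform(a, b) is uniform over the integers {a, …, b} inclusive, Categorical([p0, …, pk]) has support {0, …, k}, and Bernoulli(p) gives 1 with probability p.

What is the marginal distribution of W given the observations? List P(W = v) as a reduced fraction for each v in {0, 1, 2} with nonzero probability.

P(W=1) = 2/3, P(W=2) = 1/3

Enumerate traces; 18 have nonzero weight after conditioning:
  (W=1, X=0, Y=1, Z=0) weight 1/45
  (W=1, X=0, Y=1, Z=1) weight 1/45
  (W=1, X=0, Y=1, Z=2) weight 1/45
  (W=1, X=1, Y=1, Z=0) weight 1/45
  (W=1, X=1, Y=1, Z=1) weight 1/45
  (W=1, X=1, Y=1, Z=2) weight 1/45
  (W=1, X=2, Y=1, Z=0) weight 4/135
  (W=1, X=2, Y=1, Z=1) weight 4/135
  (W=2, X=0, Y=0, Z=0) weight 1/216
  … 9 more
Group by W:
  weight(W=1) = 2/9
  weight(W=2) = 1/9
Total weight = 2/9 + 1/9 = 1/3
P(W=1 | obs) = 2/9 / 1/3 = 2/3
P(W=2 | obs) = 1/9 / 1/3 = 1/3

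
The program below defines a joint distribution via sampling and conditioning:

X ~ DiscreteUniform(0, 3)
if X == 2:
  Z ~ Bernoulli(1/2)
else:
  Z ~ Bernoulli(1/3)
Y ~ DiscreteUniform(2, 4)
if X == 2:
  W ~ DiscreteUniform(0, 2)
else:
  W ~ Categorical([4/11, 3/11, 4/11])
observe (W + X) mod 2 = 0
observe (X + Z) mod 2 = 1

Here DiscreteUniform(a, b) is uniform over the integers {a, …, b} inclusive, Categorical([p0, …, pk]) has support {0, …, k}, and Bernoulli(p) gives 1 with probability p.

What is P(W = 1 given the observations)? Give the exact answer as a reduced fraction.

Enumerate traces; 18 have nonzero weight after conditioning:
  (X=0, Z=1, Y=2, W=0) weight 1/99
  (X=0, Z=1, Y=2, W=2) weight 1/99
  (X=0, Z=1, Y=3, W=0) weight 1/99
  (X=0, Z=1, Y=3, W=2) weight 1/99
  (X=0, Z=1, Y=4, W=0) weight 1/99
  (X=0, Z=1, Y=4, W=2) weight 1/99
  (X=1, Z=0, Y=2, W=1) weight 1/66
  (X=1, Z=0, Y=3, W=1) weight 1/66
  … 10 more
Group by W:
  weight(W=0) = 19/264
  weight(W=1) = 1/11
  weight(W=2) = 19/264
Total weight = 19/264 + 1/11 + 19/264 = 31/132
P(W=0 | obs) = 19/264 / 31/132 = 19/62
P(W=1 | obs) = 1/11 / 31/132 = 12/31
P(W=2 | obs) = 19/264 / 31/132 = 19/62

P(W = 1 | obs) = 12/31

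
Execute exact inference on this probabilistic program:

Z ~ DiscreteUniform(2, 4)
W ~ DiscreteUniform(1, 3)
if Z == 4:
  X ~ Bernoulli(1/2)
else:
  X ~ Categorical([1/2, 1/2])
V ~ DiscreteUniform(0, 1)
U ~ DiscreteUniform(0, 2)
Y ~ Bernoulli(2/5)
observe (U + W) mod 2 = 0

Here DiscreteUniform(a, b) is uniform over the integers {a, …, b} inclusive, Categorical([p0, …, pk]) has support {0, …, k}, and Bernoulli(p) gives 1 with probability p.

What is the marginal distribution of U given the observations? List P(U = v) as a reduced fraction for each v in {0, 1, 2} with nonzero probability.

Enumerate traces; 96 have nonzero weight after conditioning:
  (Z=2, W=1, X=0, V=0, U=1, Y=0) weight 1/180
  (Z=2, W=1, X=0, V=0, U=1, Y=1) weight 1/270
  (Z=2, W=1, X=0, V=1, U=1, Y=0) weight 1/180
  (Z=2, W=1, X=0, V=1, U=1, Y=1) weight 1/270
  (Z=2, W=1, X=1, V=0, U=1, Y=0) weight 1/180
  (Z=2, W=1, X=1, V=0, U=1, Y=1) weight 1/270
  (Z=2, W=1, X=1, V=1, U=1, Y=0) weight 1/180
  (Z=2, W=1, X=1, V=1, U=1, Y=1) weight 1/270
  (Z=2, W=2, X=0, V=0, U=0, Y=0) weight 1/180
  (Z=2, W=2, X=0, V=0, U=2, Y=0) weight 1/180
  … 86 more
Group by U:
  weight(U=0) = 1/9
  weight(U=1) = 2/9
  weight(U=2) = 1/9
Total weight = 1/9 + 2/9 + 1/9 = 4/9
P(U=0 | obs) = 1/9 / 4/9 = 1/4
P(U=1 | obs) = 2/9 / 4/9 = 1/2
P(U=2 | obs) = 1/9 / 4/9 = 1/4

P(U=0) = 1/4, P(U=1) = 1/2, P(U=2) = 1/4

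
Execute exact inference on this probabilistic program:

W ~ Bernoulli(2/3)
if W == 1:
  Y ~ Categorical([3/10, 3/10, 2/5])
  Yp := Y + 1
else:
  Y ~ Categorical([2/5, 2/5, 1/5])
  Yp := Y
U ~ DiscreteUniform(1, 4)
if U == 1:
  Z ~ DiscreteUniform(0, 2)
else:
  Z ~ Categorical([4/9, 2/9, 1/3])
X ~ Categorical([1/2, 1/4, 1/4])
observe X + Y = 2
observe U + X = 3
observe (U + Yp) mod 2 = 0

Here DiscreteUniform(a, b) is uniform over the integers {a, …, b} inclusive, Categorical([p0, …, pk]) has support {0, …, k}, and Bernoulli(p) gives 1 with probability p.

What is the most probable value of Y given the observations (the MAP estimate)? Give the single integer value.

Enumerate traces; 9 have nonzero weight after conditioning:
  (W=1, Y=0, U=1, Z=0, X=2) weight 1/240
  (W=1, Y=0, U=1, Z=1, X=2) weight 1/240
  (W=1, Y=0, U=1, Z=2, X=2) weight 1/240
  (W=1, Y=1, U=2, Z=0, X=1) weight 1/180
  (W=1, Y=1, U=2, Z=1, X=1) weight 1/360
  (W=1, Y=1, U=2, Z=2, X=1) weight 1/240
  (W=1, Y=2, U=3, Z=0, X=0) weight 2/135
  (W=1, Y=2, U=3, Z=1, X=0) weight 1/135
  … 1 more
Group by Y:
  weight(Y=0) = 1/80
  weight(Y=1) = 1/80
  weight(Y=2) = 1/30
Total weight = 1/80 + 1/80 + 1/30 = 7/120
P(Y=0 | obs) = 1/80 / 7/120 = 3/14
P(Y=1 | obs) = 1/80 / 7/120 = 3/14
P(Y=2 | obs) = 1/30 / 7/120 = 4/7
argmax = 2

argmax_v P(Y = v | obs) = 2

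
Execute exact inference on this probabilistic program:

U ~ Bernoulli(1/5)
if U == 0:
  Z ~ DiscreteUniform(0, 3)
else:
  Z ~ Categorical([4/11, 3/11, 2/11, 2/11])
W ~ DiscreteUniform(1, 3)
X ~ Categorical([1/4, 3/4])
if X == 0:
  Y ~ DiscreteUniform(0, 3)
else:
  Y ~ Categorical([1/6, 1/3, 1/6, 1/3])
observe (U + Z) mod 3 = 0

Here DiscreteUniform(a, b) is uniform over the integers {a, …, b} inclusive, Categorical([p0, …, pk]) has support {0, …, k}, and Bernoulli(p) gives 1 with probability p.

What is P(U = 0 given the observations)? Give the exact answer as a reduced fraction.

P(U = 0 | obs) = 11/12

Enumerate traces; 72 have nonzero weight after conditioning:
  (U=0, Z=0, W=1, X=0, Y=0) weight 1/240
  (U=0, Z=0, W=1, X=0, Y=1) weight 1/240
  (U=0, Z=0, W=1, X=0, Y=2) weight 1/240
  (U=0, Z=0, W=1, X=0, Y=3) weight 1/240
  (U=0, Z=0, W=1, X=1, Y=0) weight 1/120
  (U=0, Z=0, W=1, X=1, Y=1) weight 1/60
  (U=0, Z=0, W=1, X=1, Y=2) weight 1/120
  (U=0, Z=0, W=1, X=1, Y=3) weight 1/60
  (U=1, Z=2, W=1, X=0, Y=0) weight 1/1320
  … 63 more
Group by U:
  weight(U=0) = 2/5
  weight(U=1) = 2/55
Total weight = 2/5 + 2/55 = 24/55
P(U=0 | obs) = 2/5 / 24/55 = 11/12
P(U=1 | obs) = 2/55 / 24/55 = 1/12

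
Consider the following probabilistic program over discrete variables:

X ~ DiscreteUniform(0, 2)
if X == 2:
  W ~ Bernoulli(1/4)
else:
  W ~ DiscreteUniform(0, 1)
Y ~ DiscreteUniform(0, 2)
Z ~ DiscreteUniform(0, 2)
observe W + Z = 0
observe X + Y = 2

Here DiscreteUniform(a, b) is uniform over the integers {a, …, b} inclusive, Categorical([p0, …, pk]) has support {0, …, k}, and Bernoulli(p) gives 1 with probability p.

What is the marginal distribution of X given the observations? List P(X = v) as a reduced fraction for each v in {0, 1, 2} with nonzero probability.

Enumerate traces; 3 have nonzero weight after conditioning:
  (X=0, W=0, Y=2, Z=0) weight 1/54
  (X=1, W=0, Y=1, Z=0) weight 1/54
  (X=2, W=0, Y=0, Z=0) weight 1/36
Group by X:
  weight(X=0) = 1/54
  weight(X=1) = 1/54
  weight(X=2) = 1/36
Total weight = 1/54 + 1/54 + 1/36 = 7/108
P(X=0 | obs) = 1/54 / 7/108 = 2/7
P(X=1 | obs) = 1/54 / 7/108 = 2/7
P(X=2 | obs) = 1/36 / 7/108 = 3/7

P(X=0) = 2/7, P(X=1) = 2/7, P(X=2) = 3/7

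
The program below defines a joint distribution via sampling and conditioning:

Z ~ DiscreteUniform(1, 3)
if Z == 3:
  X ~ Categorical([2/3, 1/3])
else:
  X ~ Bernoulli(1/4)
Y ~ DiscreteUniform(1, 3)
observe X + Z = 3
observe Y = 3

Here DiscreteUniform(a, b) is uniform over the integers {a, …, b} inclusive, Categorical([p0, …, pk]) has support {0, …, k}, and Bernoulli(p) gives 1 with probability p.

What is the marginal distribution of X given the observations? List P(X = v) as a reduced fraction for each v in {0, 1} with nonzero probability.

P(X=0) = 8/11, P(X=1) = 3/11

Enumerate traces; 2 have nonzero weight after conditioning:
  (Z=2, X=1, Y=3) weight 1/36
  (Z=3, X=0, Y=3) weight 2/27
Group by X:
  weight(X=0) = 2/27
  weight(X=1) = 1/36
Total weight = 2/27 + 1/36 = 11/108
P(X=0 | obs) = 2/27 / 11/108 = 8/11
P(X=1 | obs) = 1/36 / 11/108 = 3/11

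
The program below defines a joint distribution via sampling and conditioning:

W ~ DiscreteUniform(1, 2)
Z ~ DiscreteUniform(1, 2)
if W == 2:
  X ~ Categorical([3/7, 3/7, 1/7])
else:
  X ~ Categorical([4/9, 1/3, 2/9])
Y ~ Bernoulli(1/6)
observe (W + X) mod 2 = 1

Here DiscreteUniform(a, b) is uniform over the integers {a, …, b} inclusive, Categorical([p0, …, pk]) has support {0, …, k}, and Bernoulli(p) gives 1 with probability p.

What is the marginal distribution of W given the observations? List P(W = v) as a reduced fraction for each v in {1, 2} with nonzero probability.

P(W=1) = 14/23, P(W=2) = 9/23

Enumerate traces; 12 have nonzero weight after conditioning:
  (W=1, Z=1, X=0, Y=0) weight 5/54
  (W=1, Z=1, X=0, Y=1) weight 1/54
  (W=1, Z=1, X=2, Y=0) weight 5/108
  (W=1, Z=1, X=2, Y=1) weight 1/108
  (W=1, Z=2, X=0, Y=0) weight 5/54
  (W=1, Z=2, X=0, Y=1) weight 1/54
  (W=1, Z=2, X=2, Y=0) weight 5/108
  (W=1, Z=2, X=2, Y=1) weight 1/108
  (W=2, Z=1, X=1, Y=0) weight 5/56
  … 3 more
Group by W:
  weight(W=1) = 1/3
  weight(W=2) = 3/14
Total weight = 1/3 + 3/14 = 23/42
P(W=1 | obs) = 1/3 / 23/42 = 14/23
P(W=2 | obs) = 3/14 / 23/42 = 9/23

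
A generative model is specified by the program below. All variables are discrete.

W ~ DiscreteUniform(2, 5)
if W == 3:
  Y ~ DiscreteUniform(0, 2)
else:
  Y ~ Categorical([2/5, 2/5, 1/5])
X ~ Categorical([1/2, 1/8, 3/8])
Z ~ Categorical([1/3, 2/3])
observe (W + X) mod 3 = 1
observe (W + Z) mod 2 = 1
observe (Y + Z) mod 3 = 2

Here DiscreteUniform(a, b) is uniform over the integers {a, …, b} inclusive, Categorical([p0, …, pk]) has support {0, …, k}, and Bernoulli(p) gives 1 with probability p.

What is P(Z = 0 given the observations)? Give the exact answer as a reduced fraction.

P(Z = 0 | obs) = 1/7

Enumerate traces; 4 have nonzero weight after conditioning:
  (W=2, Y=1, X=2, Z=1) weight 1/40
  (W=3, Y=2, X=1, Z=0) weight 1/288
  (W=4, Y=1, X=0, Z=1) weight 1/30
  (W=5, Y=2, X=2, Z=0) weight 1/160
Group by Z:
  weight(Z=0) = 7/720
  weight(Z=1) = 7/120
Total weight = 7/720 + 7/120 = 49/720
P(Z=0 | obs) = 7/720 / 49/720 = 1/7
P(Z=1 | obs) = 7/120 / 49/720 = 6/7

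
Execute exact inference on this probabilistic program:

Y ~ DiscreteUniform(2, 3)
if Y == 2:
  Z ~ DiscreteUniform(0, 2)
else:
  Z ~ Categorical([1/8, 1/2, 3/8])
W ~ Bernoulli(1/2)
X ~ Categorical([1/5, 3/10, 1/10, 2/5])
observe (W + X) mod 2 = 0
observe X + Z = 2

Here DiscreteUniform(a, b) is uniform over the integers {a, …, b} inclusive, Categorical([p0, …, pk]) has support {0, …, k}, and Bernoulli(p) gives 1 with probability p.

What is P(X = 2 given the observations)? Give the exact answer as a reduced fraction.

P(X = 2 | obs) = 11/105

Enumerate traces; 6 have nonzero weight after conditioning:
  (Y=2, Z=0, W=0, X=2) weight 1/120
  (Y=2, Z=1, W=1, X=1) weight 1/40
  (Y=2, Z=2, W=0, X=0) weight 1/60
  (Y=3, Z=0, W=0, X=2) weight 1/320
  (Y=3, Z=1, W=1, X=1) weight 3/80
  (Y=3, Z=2, W=0, X=0) weight 3/160
Group by X:
  weight(X=0) = 17/480
  weight(X=1) = 1/16
  weight(X=2) = 11/960
Total weight = 17/480 + 1/16 + 11/960 = 7/64
P(X=0 | obs) = 17/480 / 7/64 = 34/105
P(X=1 | obs) = 1/16 / 7/64 = 4/7
P(X=2 | obs) = 11/960 / 7/64 = 11/105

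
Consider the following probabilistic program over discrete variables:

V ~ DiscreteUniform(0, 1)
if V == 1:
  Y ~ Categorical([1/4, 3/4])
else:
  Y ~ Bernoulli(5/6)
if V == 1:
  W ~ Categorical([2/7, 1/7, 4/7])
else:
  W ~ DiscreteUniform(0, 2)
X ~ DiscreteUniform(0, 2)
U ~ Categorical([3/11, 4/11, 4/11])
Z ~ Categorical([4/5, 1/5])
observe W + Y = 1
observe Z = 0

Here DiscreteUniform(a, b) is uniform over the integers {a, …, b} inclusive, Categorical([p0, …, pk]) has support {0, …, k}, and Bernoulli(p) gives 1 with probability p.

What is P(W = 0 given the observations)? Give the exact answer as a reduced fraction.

P(W = 0 | obs) = 124/147

Enumerate traces; 36 have nonzero weight after conditioning:
  (V=0, Y=0, W=1, X=0, U=0, Z=0) weight 1/495
  (V=0, Y=0, W=1, X=0, U=1, Z=0) weight 4/1485
  (V=0, Y=0, W=1, X=0, U=2, Z=0) weight 4/1485
  (V=0, Y=0, W=1, X=1, U=0, Z=0) weight 1/495
  (V=0, Y=0, W=1, X=1, U=1, Z=0) weight 4/1485
  (V=0, Y=0, W=1, X=1, U=2, Z=0) weight 4/1485
  (V=0, Y=0, W=1, X=2, U=0, Z=0) weight 1/495
  (V=0, Y=0, W=1, X=2, U=1, Z=0) weight 4/1485
  (V=0, Y=1, W=0, X=0, U=0, Z=0) weight 1/99
  … 27 more
Group by W:
  weight(W=0) = 62/315
  weight(W=1) = 23/630
Total weight = 62/315 + 23/630 = 7/30
P(W=0 | obs) = 62/315 / 7/30 = 124/147
P(W=1 | obs) = 23/630 / 7/30 = 23/147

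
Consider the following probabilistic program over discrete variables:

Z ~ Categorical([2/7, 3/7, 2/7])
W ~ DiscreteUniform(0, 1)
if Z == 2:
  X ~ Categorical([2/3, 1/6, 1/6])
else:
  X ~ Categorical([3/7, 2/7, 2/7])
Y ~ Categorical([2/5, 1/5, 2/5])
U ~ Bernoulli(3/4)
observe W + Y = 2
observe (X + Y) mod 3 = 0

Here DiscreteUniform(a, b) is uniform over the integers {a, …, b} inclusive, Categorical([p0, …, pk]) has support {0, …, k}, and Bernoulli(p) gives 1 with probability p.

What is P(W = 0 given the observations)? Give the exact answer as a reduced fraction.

P(W = 0 | obs) = 2/3

Enumerate traces; 12 have nonzero weight after conditioning:
  (Z=0, W=0, X=1, Y=2, U=0) weight 1/245
  (Z=0, W=0, X=1, Y=2, U=1) weight 3/245
  (Z=0, W=1, X=2, Y=1, U=0) weight 1/490
  (Z=0, W=1, X=2, Y=1, U=1) weight 3/490
  (Z=1, W=0, X=1, Y=2, U=0) weight 3/490
  (Z=1, W=0, X=1, Y=2, U=1) weight 9/490
  (Z=1, W=1, X=2, Y=1, U=0) weight 3/980
  (Z=1, W=1, X=2, Y=1, U=1) weight 9/980
  … 4 more
Group by W:
  weight(W=0) = 37/735
  weight(W=1) = 37/1470
Total weight = 37/735 + 37/1470 = 37/490
P(W=0 | obs) = 37/735 / 37/490 = 2/3
P(W=1 | obs) = 37/1470 / 37/490 = 1/3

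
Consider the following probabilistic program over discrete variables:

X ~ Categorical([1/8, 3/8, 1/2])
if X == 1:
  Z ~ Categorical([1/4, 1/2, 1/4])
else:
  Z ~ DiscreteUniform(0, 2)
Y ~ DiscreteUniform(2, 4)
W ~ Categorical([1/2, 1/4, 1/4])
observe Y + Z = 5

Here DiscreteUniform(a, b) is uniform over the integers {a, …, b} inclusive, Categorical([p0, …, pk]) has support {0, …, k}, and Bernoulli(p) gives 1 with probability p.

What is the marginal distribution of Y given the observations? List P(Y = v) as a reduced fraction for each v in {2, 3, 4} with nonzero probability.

P(Y=3) = 29/67, P(Y=4) = 38/67

Enumerate traces; 18 have nonzero weight after conditioning:
  (X=0, Z=1, Y=4, W=0) weight 1/144
  (X=0, Z=1, Y=4, W=1) weight 1/288
  (X=0, Z=1, Y=4, W=2) weight 1/288
  (X=0, Z=2, Y=3, W=0) weight 1/144
  (X=0, Z=2, Y=3, W=1) weight 1/288
  (X=0, Z=2, Y=3, W=2) weight 1/288
  (X=1, Z=1, Y=4, W=0) weight 1/32
  (X=1, Z=1, Y=4, W=1) weight 1/64
  … 10 more
Group by Y:
  weight(Y=3) = 29/288
  weight(Y=4) = 19/144
Total weight = 29/288 + 19/144 = 67/288
P(Y=3 | obs) = 29/288 / 67/288 = 29/67
P(Y=4 | obs) = 19/144 / 67/288 = 38/67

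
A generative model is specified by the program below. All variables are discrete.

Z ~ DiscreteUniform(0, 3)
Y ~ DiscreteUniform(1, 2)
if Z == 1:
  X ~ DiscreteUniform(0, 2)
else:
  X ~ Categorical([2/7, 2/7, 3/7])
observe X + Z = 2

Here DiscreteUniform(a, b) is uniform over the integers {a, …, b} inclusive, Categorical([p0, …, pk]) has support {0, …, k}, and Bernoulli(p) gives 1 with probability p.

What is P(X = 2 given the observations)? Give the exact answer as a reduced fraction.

P(X = 2 | obs) = 9/22

Enumerate traces; 6 have nonzero weight after conditioning:
  (Z=0, Y=1, X=2) weight 3/56
  (Z=0, Y=2, X=2) weight 3/56
  (Z=1, Y=1, X=1) weight 1/24
  (Z=1, Y=2, X=1) weight 1/24
  (Z=2, Y=1, X=0) weight 1/28
  (Z=2, Y=2, X=0) weight 1/28
Group by X:
  weight(X=0) = 1/14
  weight(X=1) = 1/12
  weight(X=2) = 3/28
Total weight = 1/14 + 1/12 + 3/28 = 11/42
P(X=0 | obs) = 1/14 / 11/42 = 3/11
P(X=1 | obs) = 1/12 / 11/42 = 7/22
P(X=2 | obs) = 3/28 / 11/42 = 9/22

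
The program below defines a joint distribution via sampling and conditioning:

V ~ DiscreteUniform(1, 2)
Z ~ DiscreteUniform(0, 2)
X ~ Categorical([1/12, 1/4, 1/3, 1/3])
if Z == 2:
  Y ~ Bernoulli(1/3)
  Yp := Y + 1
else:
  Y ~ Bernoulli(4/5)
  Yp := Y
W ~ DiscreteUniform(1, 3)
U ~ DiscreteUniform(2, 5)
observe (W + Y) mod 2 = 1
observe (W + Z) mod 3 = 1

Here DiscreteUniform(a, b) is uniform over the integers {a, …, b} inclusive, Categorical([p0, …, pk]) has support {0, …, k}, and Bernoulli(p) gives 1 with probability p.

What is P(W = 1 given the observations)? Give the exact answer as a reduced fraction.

Enumerate traces; 96 have nonzero weight after conditioning:
  (V=1, Z=0, X=0, Y=0, W=1, U=2) weight 1/4320
  (V=1, Z=0, X=0, Y=0, W=1, U=3) weight 1/4320
  (V=1, Z=0, X=0, Y=0, W=1, U=4) weight 1/4320
  (V=1, Z=0, X=0, Y=0, W=1, U=5) weight 1/4320
  (V=1, Z=0, X=1, Y=0, W=1, U=2) weight 1/1440
  (V=1, Z=0, X=1, Y=0, W=1, U=3) weight 1/1440
  (V=1, Z=0, X=1, Y=0, W=1, U=4) weight 1/1440
  (V=1, Z=0, X=1, Y=0, W=1, U=5) weight 1/1440
  (V=1, Z=1, X=0, Y=0, W=3, U=2) weight 1/4320
  (V=1, Z=2, X=0, Y=1, W=2, U=2) weight 1/2592
  … 86 more
Group by W:
  weight(W=1) = 1/45
  weight(W=2) = 1/27
  weight(W=3) = 1/45
Total weight = 1/45 + 1/27 + 1/45 = 11/135
P(W=1 | obs) = 1/45 / 11/135 = 3/11
P(W=2 | obs) = 1/27 / 11/135 = 5/11
P(W=3 | obs) = 1/45 / 11/135 = 3/11

P(W = 1 | obs) = 3/11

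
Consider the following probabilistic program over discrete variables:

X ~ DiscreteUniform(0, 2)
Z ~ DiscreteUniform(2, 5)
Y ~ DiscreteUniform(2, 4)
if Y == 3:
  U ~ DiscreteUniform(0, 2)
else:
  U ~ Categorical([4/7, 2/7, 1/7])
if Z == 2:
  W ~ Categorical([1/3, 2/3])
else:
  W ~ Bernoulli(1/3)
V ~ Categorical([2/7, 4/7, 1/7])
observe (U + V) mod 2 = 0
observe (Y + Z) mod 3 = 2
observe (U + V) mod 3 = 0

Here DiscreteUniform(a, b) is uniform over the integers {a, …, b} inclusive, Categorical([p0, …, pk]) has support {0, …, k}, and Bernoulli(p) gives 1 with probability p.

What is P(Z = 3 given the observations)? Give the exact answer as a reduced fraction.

Enumerate traces; 24 have nonzero weight after conditioning:
  (X=0, Z=2, Y=3, U=0, W=0, V=0) weight 1/1134
  (X=0, Z=2, Y=3, U=0, W=1, V=0) weight 1/567
  (X=0, Z=3, Y=2, U=0, W=0, V=0) weight 4/1323
  (X=0, Z=3, Y=2, U=0, W=1, V=0) weight 2/1323
  (X=0, Z=4, Y=4, U=0, W=0, V=0) weight 4/1323
  (X=0, Z=4, Y=4, U=0, W=1, V=0) weight 2/1323
  (X=0, Z=5, Y=3, U=0, W=0, V=0) weight 1/567
  (X=0, Z=5, Y=3, U=0, W=1, V=0) weight 1/1134
  … 16 more
Group by Z:
  weight(Z=2) = 1/126
  weight(Z=3) = 2/147
  weight(Z=4) = 2/147
  weight(Z=5) = 1/126
Total weight = 1/126 + 2/147 + 2/147 + 1/126 = 19/441
P(Z=2 | obs) = 1/126 / 19/441 = 7/38
P(Z=3 | obs) = 2/147 / 19/441 = 6/19
P(Z=4 | obs) = 2/147 / 19/441 = 6/19
P(Z=5 | obs) = 1/126 / 19/441 = 7/38

P(Z = 3 | obs) = 6/19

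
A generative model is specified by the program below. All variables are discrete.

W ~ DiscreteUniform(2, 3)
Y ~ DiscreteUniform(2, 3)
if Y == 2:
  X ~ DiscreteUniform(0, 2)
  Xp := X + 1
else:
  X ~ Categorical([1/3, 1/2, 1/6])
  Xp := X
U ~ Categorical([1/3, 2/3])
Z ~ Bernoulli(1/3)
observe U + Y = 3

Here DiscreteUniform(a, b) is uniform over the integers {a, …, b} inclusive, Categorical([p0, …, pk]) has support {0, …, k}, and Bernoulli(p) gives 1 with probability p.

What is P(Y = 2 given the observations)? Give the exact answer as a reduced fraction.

P(Y = 2 | obs) = 2/3

Enumerate traces; 24 have nonzero weight after conditioning:
  (W=2, Y=2, X=0, U=1, Z=0) weight 1/27
  (W=2, Y=2, X=0, U=1, Z=1) weight 1/54
  (W=2, Y=2, X=1, U=1, Z=0) weight 1/27
  (W=2, Y=2, X=1, U=1, Z=1) weight 1/54
  (W=2, Y=2, X=2, U=1, Z=0) weight 1/27
  (W=2, Y=2, X=2, U=1, Z=1) weight 1/54
  (W=2, Y=3, X=0, U=0, Z=0) weight 1/54
  (W=2, Y=3, X=0, U=0, Z=1) weight 1/108
  … 16 more
Group by Y:
  weight(Y=2) = 1/3
  weight(Y=3) = 1/6
Total weight = 1/3 + 1/6 = 1/2
P(Y=2 | obs) = 1/3 / 1/2 = 2/3
P(Y=3 | obs) = 1/6 / 1/2 = 1/3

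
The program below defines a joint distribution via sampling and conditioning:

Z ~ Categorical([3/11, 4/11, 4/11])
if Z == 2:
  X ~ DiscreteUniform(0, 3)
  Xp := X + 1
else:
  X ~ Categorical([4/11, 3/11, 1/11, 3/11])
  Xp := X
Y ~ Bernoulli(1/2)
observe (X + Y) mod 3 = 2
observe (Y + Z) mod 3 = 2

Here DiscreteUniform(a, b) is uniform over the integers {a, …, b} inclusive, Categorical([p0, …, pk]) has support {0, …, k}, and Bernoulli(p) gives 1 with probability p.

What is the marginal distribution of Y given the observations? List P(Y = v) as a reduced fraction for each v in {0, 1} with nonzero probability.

P(Y=0) = 11/23, P(Y=1) = 12/23

Enumerate traces; 2 have nonzero weight after conditioning:
  (Z=1, X=1, Y=1) weight 6/121
  (Z=2, X=2, Y=0) weight 1/22
Group by Y:
  weight(Y=0) = 1/22
  weight(Y=1) = 6/121
Total weight = 1/22 + 6/121 = 23/242
P(Y=0 | obs) = 1/22 / 23/242 = 11/23
P(Y=1 | obs) = 6/121 / 23/242 = 12/23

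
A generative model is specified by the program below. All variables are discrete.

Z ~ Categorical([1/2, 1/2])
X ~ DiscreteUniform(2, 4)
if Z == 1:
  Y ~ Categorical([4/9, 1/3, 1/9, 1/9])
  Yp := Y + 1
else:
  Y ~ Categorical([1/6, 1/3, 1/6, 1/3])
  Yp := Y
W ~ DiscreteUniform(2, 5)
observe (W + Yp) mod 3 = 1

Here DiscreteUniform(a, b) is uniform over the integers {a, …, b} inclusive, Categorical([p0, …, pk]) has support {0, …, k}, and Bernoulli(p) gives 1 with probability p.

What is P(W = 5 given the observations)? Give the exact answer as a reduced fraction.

Enumerate traces; 30 have nonzero weight after conditioning:
  (Z=0, X=2, Y=0, W=4) weight 1/144
  (Z=0, X=2, Y=1, W=3) weight 1/72
  (Z=0, X=2, Y=2, W=2) weight 1/144
  (Z=0, X=2, Y=2, W=5) weight 1/144
  (Z=0, X=2, Y=3, W=4) weight 1/72
  (Z=0, X=3, Y=0, W=4) weight 1/144
  (Z=0, X=3, Y=1, W=3) weight 1/72
  (Z=0, X=3, Y=2, W=2) weight 1/144
  … 22 more
Group by W:
  weight(W=2) = 1/16
  weight(W=3) = 1/9
  weight(W=4) = 11/144
  weight(W=5) = 1/16
Total weight = 1/16 + 1/9 + 11/144 + 1/16 = 5/16
P(W=2 | obs) = 1/16 / 5/16 = 1/5
P(W=3 | obs) = 1/9 / 5/16 = 16/45
P(W=4 | obs) = 11/144 / 5/16 = 11/45
P(W=5 | obs) = 1/16 / 5/16 = 1/5

P(W = 5 | obs) = 1/5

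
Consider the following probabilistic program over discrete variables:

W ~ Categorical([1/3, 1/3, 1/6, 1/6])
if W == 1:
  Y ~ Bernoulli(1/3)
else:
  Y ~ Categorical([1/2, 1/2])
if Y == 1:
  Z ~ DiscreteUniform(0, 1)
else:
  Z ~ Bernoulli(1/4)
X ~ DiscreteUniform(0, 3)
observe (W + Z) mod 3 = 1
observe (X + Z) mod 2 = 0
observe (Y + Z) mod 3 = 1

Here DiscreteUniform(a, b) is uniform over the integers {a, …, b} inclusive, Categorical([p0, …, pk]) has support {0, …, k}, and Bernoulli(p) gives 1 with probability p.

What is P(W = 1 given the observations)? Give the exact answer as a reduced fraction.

Enumerate traces; 6 have nonzero weight after conditioning:
  (W=0, Y=0, Z=1, X=1) weight 1/96
  (W=0, Y=0, Z=1, X=3) weight 1/96
  (W=1, Y=1, Z=0, X=0) weight 1/72
  (W=1, Y=1, Z=0, X=2) weight 1/72
  (W=3, Y=0, Z=1, X=1) weight 1/192
  (W=3, Y=0, Z=1, X=3) weight 1/192
Group by W:
  weight(W=0) = 1/48
  weight(W=1) = 1/36
  weight(W=3) = 1/96
Total weight = 1/48 + 1/36 + 1/96 = 17/288
P(W=0 | obs) = 1/48 / 17/288 = 6/17
P(W=1 | obs) = 1/36 / 17/288 = 8/17
P(W=3 | obs) = 1/96 / 17/288 = 3/17

P(W = 1 | obs) = 8/17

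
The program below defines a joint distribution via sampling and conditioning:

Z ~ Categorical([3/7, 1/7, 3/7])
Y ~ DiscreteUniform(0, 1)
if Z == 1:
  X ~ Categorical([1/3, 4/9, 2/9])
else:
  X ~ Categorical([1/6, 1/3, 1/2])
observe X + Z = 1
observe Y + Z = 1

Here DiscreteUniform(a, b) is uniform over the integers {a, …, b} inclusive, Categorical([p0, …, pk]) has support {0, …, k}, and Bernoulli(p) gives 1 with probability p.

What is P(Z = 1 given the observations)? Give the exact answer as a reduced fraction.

P(Z = 1 | obs) = 1/4

Enumerate traces; 2 have nonzero weight after conditioning:
  (Z=0, Y=1, X=1) weight 1/14
  (Z=1, Y=0, X=0) weight 1/42
Group by Z:
  weight(Z=0) = 1/14
  weight(Z=1) = 1/42
Total weight = 1/14 + 1/42 = 2/21
P(Z=0 | obs) = 1/14 / 2/21 = 3/4
P(Z=1 | obs) = 1/42 / 2/21 = 1/4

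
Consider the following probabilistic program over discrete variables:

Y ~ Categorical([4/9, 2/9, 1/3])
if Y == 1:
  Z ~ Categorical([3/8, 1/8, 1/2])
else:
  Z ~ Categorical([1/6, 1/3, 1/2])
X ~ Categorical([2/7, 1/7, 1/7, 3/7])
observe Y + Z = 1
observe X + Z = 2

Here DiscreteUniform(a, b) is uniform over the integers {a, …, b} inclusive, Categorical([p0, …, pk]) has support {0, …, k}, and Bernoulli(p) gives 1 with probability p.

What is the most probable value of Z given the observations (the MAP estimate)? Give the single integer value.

argmax_v P(Z = v | obs) = 1

Enumerate traces; 2 have nonzero weight after conditioning:
  (Y=0, Z=1, X=1) weight 4/189
  (Y=1, Z=0, X=2) weight 1/84
Group by Z:
  weight(Z=0) = 1/84
  weight(Z=1) = 4/189
Total weight = 1/84 + 4/189 = 25/756
P(Z=0 | obs) = 1/84 / 25/756 = 9/25
P(Z=1 | obs) = 4/189 / 25/756 = 16/25
argmax = 1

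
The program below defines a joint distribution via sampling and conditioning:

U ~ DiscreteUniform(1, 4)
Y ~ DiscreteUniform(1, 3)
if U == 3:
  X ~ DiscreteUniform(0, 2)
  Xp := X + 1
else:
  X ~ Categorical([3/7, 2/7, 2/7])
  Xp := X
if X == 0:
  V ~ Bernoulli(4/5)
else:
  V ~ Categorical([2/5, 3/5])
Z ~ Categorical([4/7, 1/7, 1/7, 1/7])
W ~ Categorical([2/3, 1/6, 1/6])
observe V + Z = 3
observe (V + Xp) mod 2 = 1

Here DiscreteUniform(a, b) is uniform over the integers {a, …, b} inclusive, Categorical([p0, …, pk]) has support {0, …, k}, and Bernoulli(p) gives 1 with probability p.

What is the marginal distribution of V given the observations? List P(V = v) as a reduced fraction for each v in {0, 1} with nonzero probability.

Enumerate traces; 108 have nonzero weight after conditioning:
  (U=1, Y=1, X=0, V=1, Z=2, W=0) weight 2/735
  (U=1, Y=1, X=0, V=1, Z=2, W=1) weight 1/1470
  (U=1, Y=1, X=0, V=1, Z=2, W=2) weight 1/1470
  (U=1, Y=1, X=1, V=0, Z=3, W=0) weight 2/2205
  (U=1, Y=1, X=1, V=0, Z=3, W=1) weight 1/4410
  (U=1, Y=1, X=1, V=0, Z=3, W=2) weight 1/4410
  (U=1, Y=1, X=2, V=1, Z=2, W=0) weight 1/735
  (U=1, Y=1, X=2, V=1, Z=2, W=1) weight 1/2940
  … 100 more
Group by V:
  weight(V=0) = 19/980
  weight(V=1) = 61/980
Total weight = 19/980 + 61/980 = 4/49
P(V=0 | obs) = 19/980 / 4/49 = 19/80
P(V=1 | obs) = 61/980 / 4/49 = 61/80

P(V=0) = 19/80, P(V=1) = 61/80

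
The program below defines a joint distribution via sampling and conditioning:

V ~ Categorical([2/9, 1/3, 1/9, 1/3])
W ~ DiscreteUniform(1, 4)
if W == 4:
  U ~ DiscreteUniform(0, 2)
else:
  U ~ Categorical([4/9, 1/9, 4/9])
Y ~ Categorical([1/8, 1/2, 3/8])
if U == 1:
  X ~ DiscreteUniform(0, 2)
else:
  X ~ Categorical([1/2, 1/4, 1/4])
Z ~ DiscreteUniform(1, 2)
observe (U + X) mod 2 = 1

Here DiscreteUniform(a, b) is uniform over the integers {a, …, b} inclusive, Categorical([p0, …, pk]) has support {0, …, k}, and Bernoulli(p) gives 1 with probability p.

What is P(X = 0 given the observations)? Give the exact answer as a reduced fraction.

Enumerate traces; 384 have nonzero weight after conditioning:
  (V=0, W=1, U=0, Y=0, X=1, Z=1) weight 1/2592
  (V=0, W=1, U=0, Y=0, X=1, Z=2) weight 1/2592
  (V=0, W=1, U=0, Y=1, X=1, Z=1) weight 1/648
  (V=0, W=1, U=0, Y=1, X=1, Z=2) weight 1/648
  (V=0, W=1, U=0, Y=2, X=1, Z=1) weight 1/864
  (V=0, W=1, U=0, Y=2, X=1, Z=2) weight 1/864
  (V=0, W=1, U=1, Y=0, X=0, Z=1) weight 1/7776
  (V=0, W=1, U=1, Y=0, X=0, Z=2) weight 1/7776
  (V=0, W=1, U=1, Y=0, X=2, Z=1) weight 1/7776
  … 375 more
Group by X:
  weight(X=0) = 1/18
  weight(X=1) = 5/24
  weight(X=2) = 1/18
Total weight = 1/18 + 5/24 + 1/18 = 23/72
P(X=0 | obs) = 1/18 / 23/72 = 4/23
P(X=1 | obs) = 5/24 / 23/72 = 15/23
P(X=2 | obs) = 1/18 / 23/72 = 4/23

P(X = 0 | obs) = 4/23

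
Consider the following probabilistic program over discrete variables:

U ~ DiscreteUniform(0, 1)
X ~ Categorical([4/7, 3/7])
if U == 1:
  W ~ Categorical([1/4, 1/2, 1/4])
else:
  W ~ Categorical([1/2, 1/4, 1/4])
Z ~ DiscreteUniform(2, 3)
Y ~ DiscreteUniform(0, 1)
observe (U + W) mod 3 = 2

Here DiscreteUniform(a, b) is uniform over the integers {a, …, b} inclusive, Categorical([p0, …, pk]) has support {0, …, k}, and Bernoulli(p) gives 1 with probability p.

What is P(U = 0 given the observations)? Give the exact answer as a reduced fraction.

Enumerate traces; 16 have nonzero weight after conditioning:
  (U=0, X=0, W=2, Z=2, Y=0) weight 1/56
  (U=0, X=0, W=2, Z=2, Y=1) weight 1/56
  (U=0, X=0, W=2, Z=3, Y=0) weight 1/56
  (U=0, X=0, W=2, Z=3, Y=1) weight 1/56
  (U=0, X=1, W=2, Z=2, Y=0) weight 3/224
  (U=0, X=1, W=2, Z=2, Y=1) weight 3/224
  (U=0, X=1, W=2, Z=3, Y=0) weight 3/224
  (U=0, X=1, W=2, Z=3, Y=1) weight 3/224
  (U=1, X=0, W=1, Z=2, Y=0) weight 1/28
  … 7 more
Group by U:
  weight(U=0) = 1/8
  weight(U=1) = 1/4
Total weight = 1/8 + 1/4 = 3/8
P(U=0 | obs) = 1/8 / 3/8 = 1/3
P(U=1 | obs) = 1/4 / 3/8 = 2/3

P(U = 0 | obs) = 1/3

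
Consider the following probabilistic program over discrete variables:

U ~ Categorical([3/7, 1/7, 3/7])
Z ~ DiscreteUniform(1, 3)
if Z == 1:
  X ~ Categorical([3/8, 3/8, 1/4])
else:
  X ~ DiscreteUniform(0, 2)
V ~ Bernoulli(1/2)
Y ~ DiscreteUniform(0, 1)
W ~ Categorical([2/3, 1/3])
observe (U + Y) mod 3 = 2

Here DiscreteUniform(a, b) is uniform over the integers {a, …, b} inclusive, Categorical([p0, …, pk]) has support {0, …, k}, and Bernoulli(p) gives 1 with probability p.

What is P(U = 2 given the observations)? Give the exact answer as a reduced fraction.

Enumerate traces; 72 have nonzero weight after conditioning:
  (U=1, Z=1, X=0, V=0, Y=1, W=0) weight 1/336
  (U=1, Z=1, X=0, V=0, Y=1, W=1) weight 1/672
  (U=1, Z=1, X=0, V=1, Y=1, W=0) weight 1/336
  (U=1, Z=1, X=0, V=1, Y=1, W=1) weight 1/672
  (U=1, Z=1, X=1, V=0, Y=1, W=0) weight 1/336
  (U=1, Z=1, X=1, V=0, Y=1, W=1) weight 1/672
  (U=1, Z=1, X=1, V=1, Y=1, W=0) weight 1/336
  (U=1, Z=1, X=1, V=1, Y=1, W=1) weight 1/672
  (U=2, Z=1, X=0, V=0, Y=0, W=0) weight 1/112
  … 63 more
Group by U:
  weight(U=1) = 1/14
  weight(U=2) = 3/14
Total weight = 1/14 + 3/14 = 2/7
P(U=1 | obs) = 1/14 / 2/7 = 1/4
P(U=2 | obs) = 3/14 / 2/7 = 3/4

P(U = 2 | obs) = 3/4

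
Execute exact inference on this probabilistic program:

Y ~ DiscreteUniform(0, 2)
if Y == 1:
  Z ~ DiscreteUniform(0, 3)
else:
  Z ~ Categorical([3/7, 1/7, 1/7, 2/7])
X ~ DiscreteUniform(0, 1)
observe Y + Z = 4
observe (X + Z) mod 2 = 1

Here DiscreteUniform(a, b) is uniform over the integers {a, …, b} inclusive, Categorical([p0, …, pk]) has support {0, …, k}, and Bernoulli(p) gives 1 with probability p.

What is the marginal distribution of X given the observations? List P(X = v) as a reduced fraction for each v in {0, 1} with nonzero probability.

Enumerate traces; 2 have nonzero weight after conditioning:
  (Y=1, Z=3, X=0) weight 1/24
  (Y=2, Z=2, X=1) weight 1/42
Group by X:
  weight(X=0) = 1/24
  weight(X=1) = 1/42
Total weight = 1/24 + 1/42 = 11/168
P(X=0 | obs) = 1/24 / 11/168 = 7/11
P(X=1 | obs) = 1/42 / 11/168 = 4/11

P(X=0) = 7/11, P(X=1) = 4/11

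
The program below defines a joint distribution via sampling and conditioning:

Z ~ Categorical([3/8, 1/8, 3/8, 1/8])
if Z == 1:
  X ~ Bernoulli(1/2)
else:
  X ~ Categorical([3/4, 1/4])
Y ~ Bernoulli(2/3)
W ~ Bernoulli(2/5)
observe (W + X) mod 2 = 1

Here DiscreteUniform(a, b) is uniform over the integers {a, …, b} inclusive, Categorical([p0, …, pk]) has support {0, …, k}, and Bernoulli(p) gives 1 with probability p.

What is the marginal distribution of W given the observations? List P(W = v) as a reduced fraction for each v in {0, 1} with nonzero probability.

Enumerate traces; 16 have nonzero weight after conditioning:
  (Z=0, X=0, Y=0, W=1) weight 3/80
  (Z=0, X=0, Y=1, W=1) weight 3/40
  (Z=0, X=1, Y=0, W=0) weight 3/160
  (Z=0, X=1, Y=1, W=0) weight 3/80
  (Z=1, X=0, Y=0, W=1) weight 1/120
  (Z=1, X=0, Y=1, W=1) weight 1/60
  (Z=1, X=1, Y=0, W=0) weight 1/80
  (Z=1, X=1, Y=1, W=0) weight 1/40
  … 8 more
Group by W:
  weight(W=0) = 27/160
  weight(W=1) = 23/80
Total weight = 27/160 + 23/80 = 73/160
P(W=0 | obs) = 27/160 / 73/160 = 27/73
P(W=1 | obs) = 23/80 / 73/160 = 46/73

P(W=0) = 27/73, P(W=1) = 46/73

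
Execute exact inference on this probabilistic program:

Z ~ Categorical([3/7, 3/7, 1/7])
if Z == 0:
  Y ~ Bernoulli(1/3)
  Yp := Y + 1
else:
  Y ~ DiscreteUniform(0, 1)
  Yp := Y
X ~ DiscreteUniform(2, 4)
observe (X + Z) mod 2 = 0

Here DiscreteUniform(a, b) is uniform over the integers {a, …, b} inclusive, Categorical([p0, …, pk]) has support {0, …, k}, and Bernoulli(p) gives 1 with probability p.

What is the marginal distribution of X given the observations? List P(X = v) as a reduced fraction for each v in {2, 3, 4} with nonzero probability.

Enumerate traces; 10 have nonzero weight after conditioning:
  (Z=0, Y=0, X=2) weight 2/21
  (Z=0, Y=0, X=4) weight 2/21
  (Z=0, Y=1, X=2) weight 1/21
  (Z=0, Y=1, X=4) weight 1/21
  (Z=1, Y=0, X=3) weight 1/14
  (Z=1, Y=1, X=3) weight 1/14
  (Z=2, Y=0, X=2) weight 1/42
  (Z=2, Y=0, X=4) weight 1/42
  … 2 more
Group by X:
  weight(X=2) = 4/21
  weight(X=3) = 1/7
  weight(X=4) = 4/21
Total weight = 4/21 + 1/7 + 4/21 = 11/21
P(X=2 | obs) = 4/21 / 11/21 = 4/11
P(X=3 | obs) = 1/7 / 11/21 = 3/11
P(X=4 | obs) = 4/21 / 11/21 = 4/11

P(X=2) = 4/11, P(X=3) = 3/11, P(X=4) = 4/11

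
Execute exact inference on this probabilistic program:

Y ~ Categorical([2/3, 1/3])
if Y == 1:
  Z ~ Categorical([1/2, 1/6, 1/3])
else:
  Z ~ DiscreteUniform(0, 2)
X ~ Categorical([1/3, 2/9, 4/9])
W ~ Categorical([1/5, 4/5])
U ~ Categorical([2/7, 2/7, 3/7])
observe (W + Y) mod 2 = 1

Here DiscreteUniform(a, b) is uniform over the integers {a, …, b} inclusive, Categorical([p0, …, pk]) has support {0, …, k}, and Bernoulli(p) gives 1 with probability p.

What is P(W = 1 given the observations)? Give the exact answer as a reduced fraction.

Enumerate traces; 54 have nonzero weight after conditioning:
  (Y=0, Z=0, X=0, W=1, U=0) weight 16/945
  (Y=0, Z=0, X=0, W=1, U=1) weight 16/945
  (Y=0, Z=0, X=0, W=1, U=2) weight 8/315
  (Y=0, Z=0, X=1, W=1, U=0) weight 32/2835
  (Y=0, Z=0, X=1, W=1, U=1) weight 32/2835
  (Y=0, Z=0, X=1, W=1, U=2) weight 16/945
  (Y=0, Z=0, X=2, W=1, U=0) weight 64/2835
  (Y=0, Z=0, X=2, W=1, U=1) weight 64/2835
  (Y=1, Z=0, X=0, W=0, U=0) weight 1/315
  … 45 more
Group by W:
  weight(W=0) = 1/15
  weight(W=1) = 8/15
Total weight = 1/15 + 8/15 = 3/5
P(W=0 | obs) = 1/15 / 3/5 = 1/9
P(W=1 | obs) = 8/15 / 3/5 = 8/9

P(W = 1 | obs) = 8/9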